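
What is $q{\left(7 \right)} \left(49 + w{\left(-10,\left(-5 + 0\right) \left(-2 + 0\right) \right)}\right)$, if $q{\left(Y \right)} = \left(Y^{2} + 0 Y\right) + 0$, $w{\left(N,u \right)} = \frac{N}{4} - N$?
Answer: $\frac{5537}{2} \approx 2768.5$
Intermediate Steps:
$w{\left(N,u \right)} = - \frac{3 N}{4}$ ($w{\left(N,u \right)} = N \frac{1}{4} - N = \frac{N}{4} - N = - \frac{3 N}{4}$)
$q{\left(Y \right)} = Y^{2}$ ($q{\left(Y \right)} = \left(Y^{2} + 0\right) + 0 = Y^{2} + 0 = Y^{2}$)
$q{\left(7 \right)} \left(49 + w{\left(-10,\left(-5 + 0\right) \left(-2 + 0\right) \right)}\right) = 7^{2} \left(49 - - \frac{15}{2}\right) = 49 \left(49 + \frac{15}{2}\right) = 49 \cdot \frac{113}{2} = \frac{5537}{2}$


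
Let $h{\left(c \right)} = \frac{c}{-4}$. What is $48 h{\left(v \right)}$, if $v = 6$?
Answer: $-72$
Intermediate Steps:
$h{\left(c \right)} = - \frac{c}{4}$ ($h{\left(c \right)} = c \left(- \frac{1}{4}\right) = - \frac{c}{4}$)
$48 h{\left(v \right)} = 48 \left(\left(- \frac{1}{4}\right) 6\right) = 48 \left(- \frac{3}{2}\right) = -72$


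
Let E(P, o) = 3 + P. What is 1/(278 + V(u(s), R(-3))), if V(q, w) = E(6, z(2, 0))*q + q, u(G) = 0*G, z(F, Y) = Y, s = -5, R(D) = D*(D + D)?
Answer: 1/278 ≈ 0.0035971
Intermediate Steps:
R(D) = 2*D² (R(D) = D*(2*D) = 2*D²)
u(G) = 0
V(q, w) = 10*q (V(q, w) = (3 + 6)*q + q = 9*q + q = 10*q)
1/(278 + V(u(s), R(-3))) = 1/(278 + 10*0) = 1/(278 + 0) = 1/278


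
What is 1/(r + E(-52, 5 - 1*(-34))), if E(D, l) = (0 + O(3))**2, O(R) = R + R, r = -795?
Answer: -1/759 ≈ -0.0013175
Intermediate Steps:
O(R) = 2*R
E(D, l) = 36 (E(D, l) = (0 + 2*3)**2 = (0 + 6)**2 = 6**2 = 36)
1/(r + E(-52, 5 - 1*(-34))) = 1/(-795 + 36) = 1/(-759) = -1/759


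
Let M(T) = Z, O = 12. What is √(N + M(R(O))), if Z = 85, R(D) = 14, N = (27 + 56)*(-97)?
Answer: I*√7966 ≈ 89.252*I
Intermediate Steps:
N = -8051 (N = 83*(-97) = -8051)
M(T) = 85
√(N + M(R(O))) = √(-8051 + 85) = √(-7966) = I*√7966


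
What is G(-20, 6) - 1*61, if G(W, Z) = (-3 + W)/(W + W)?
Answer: -2417/40 ≈ -60.425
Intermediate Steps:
G(W, Z) = (-3 + W)/(2*W) (G(W, Z) = (-3 + W)/((2*W)) = (-3 + W)*(1/(2*W)) = (-3 + W)/(2*W))
G(-20, 6) - 1*61 = (½)*(-3 - 20)/(-20) - 1*61 = (½)*(-1/20)*(-23) - 61 = 23/40 - 61 = -2417/40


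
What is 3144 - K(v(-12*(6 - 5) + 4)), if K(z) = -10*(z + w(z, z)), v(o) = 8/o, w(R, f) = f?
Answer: 3124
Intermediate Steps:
K(z) = -20*z (K(z) = -10*(z + z) = -20*z)
3144 - K(v(-12*(6 - 5) + 4)) = 3144 - (-20)*8/(-12*(6 - 5) + 4) = 3144 - (-20)*8/(-12 + 4) = 3144 - (-20)*8/(-8) = 3144 - (-20)*8*(-1/8) = 3144 - (-20)*(-1) = 3144 - 1*20 = 3144 - 20 = 3124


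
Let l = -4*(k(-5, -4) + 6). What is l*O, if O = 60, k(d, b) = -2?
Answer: -960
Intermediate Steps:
l = -16 (l = -4*(-2 + 6) = -4*4 = -16)
l*O = -16*60 = -960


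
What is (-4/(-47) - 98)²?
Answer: 21178404/2209 ≈ 9587.3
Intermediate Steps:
(-4/(-47) - 98)² = (-4*(-1/47) - 98)² = (4/47 - 98)² = (-4602/47)² = 21178404/2209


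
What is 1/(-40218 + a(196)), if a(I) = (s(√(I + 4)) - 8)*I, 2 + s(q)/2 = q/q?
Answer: -1/42178 ≈ -2.3709e-5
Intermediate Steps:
s(q) = -2 (s(q) = -4 + 2*(q/q) = -4 + 2*1 = -4 + 2 = -2)
a(I) = -10*I (a(I) = (-2 - 8)*I = -10*I)
1/(-40218 + a(196)) = 1/(-40218 - 10*196) = 1/(-40218 - 1960) = 1/(-42178) = -1/42178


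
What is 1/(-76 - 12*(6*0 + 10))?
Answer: -1/196 ≈ -0.0051020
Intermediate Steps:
1/(-76 - 12*(6*0 + 10)) = 1/(-76 - 12*(0 + 10)) = 1/(-76 - 12*10) = 1/(-76 - 120) = 1/(-196) = -1/196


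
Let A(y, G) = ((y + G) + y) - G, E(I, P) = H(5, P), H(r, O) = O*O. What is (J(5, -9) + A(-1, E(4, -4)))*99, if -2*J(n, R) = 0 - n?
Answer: 99/2 ≈ 49.500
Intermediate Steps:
H(r, O) = O²
E(I, P) = P²
J(n, R) = n/2 (J(n, R) = -(0 - n)/2 = -(-1)*n/2 = n/2)
A(y, G) = 2*y (A(y, G) = ((G + y) + y) - G = (G + 2*y) - G = 2*y)
(J(5, -9) + A(-1, E(4, -4)))*99 = ((½)*5 + 2*(-1))*99 = (5/2 - 2)*99 = (½)*99 = 99/2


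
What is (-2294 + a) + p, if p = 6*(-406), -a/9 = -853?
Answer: 2947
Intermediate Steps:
a = 7677 (a = -9*(-853) = 7677)
p = -2436
(-2294 + a) + p = (-2294 + 7677) - 2436 = 5383 - 2436 = 2947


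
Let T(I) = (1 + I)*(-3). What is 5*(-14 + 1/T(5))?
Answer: -1265/18 ≈ -70.278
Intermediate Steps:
T(I) = -3 - 3*I
5*(-14 + 1/T(5)) = 5*(-14 + 1/(-3 - 3*5)) = 5*(-14 + 1/(-3 - 15)) = 5*(-14 + 1/(-18)) = 5*(-14 - 1/18) = 5*(-253/18) = -1265/18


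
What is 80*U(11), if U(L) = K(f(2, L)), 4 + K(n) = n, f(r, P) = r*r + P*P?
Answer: 9680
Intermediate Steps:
f(r, P) = P**2 + r**2 (f(r, P) = r**2 + P**2 = P**2 + r**2)
K(n) = -4 + n
U(L) = L**2 (U(L) = -4 + (L**2 + 2**2) = -4 + (L**2 + 4) = -4 + (4 + L**2) = L**2)
80*U(11) = 80*11**2 = 80*121 = 9680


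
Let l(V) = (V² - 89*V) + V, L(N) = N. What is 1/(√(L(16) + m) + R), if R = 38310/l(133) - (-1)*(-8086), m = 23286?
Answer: -643140120/5194459417949 - 159201*√23302/10388918835898 ≈ -0.00012615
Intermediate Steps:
l(V) = V² - 88*V
R = -3223760/399 (R = 38310/((133*(-88 + 133))) - (-1)*(-8086) = 38310/((133*45)) - 1*8086 = 38310/5985 - 8086 = 38310*(1/5985) - 8086 = 2554/399 - 8086 = -3223760/399 ≈ -8079.6)
1/(√(L(16) + m) + R) = 1/(√(16 + 23286) - 3223760/399) = 1/(√23302 - 3223760/399) = 1/(-3223760/399 + √23302)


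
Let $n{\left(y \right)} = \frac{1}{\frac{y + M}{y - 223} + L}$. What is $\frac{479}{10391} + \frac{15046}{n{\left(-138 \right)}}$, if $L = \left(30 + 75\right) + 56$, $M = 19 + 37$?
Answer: $\frac{9099630987077}{3751151} \approx 2.4258 \cdot 10^{6}$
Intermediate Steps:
$M = 56$
$L = 161$ ($L = 105 + 56 = 161$)
$n{\left(y \right)} = \frac{1}{161 + \frac{56 + y}{-223 + y}}$ ($n{\left(y \right)} = \frac{1}{\frac{y + 56}{y - 223} + 161} = \frac{1}{\frac{56 + y}{-223 + y} + 161} = \frac{1}{161 + \frac{56 + y}{-223 + y}}$)
$\frac{479}{10391} + \frac{15046}{n{\left(-138 \right)}} = \frac{479}{10391} + \frac{15046}{\frac{1}{9} \frac{1}{-3983 + 18 \left(-138\right)} \left(-223 - 138\right)} = 479 \cdot \frac{1}{10391} + \frac{15046}{\frac{1}{9} \frac{1}{-3983 - 2484} \left(-361\right)} = \frac{479}{10391} + \frac{15046}{\frac{1}{9} \frac{1}{-6467} \left(-361\right)} = \frac{479}{10391} + \frac{15046}{\frac{1}{9} \left(- \frac{1}{6467}\right) \left(-361\right)} = \frac{479}{10391} + \frac{15046}{\frac{361}{58203}} = \frac{479}{10391} + 15046 \cdot \frac{58203}{361} = \frac{479}{10391} + \frac{875722338}{361} = \frac{9099630987077}{3751151}$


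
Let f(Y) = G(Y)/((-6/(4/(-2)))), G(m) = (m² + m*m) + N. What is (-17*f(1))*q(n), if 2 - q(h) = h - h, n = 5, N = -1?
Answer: -34/3 ≈ -11.333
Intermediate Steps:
G(m) = -1 + 2*m² (G(m) = (m² + m*m) - 1 = (m² + m²) - 1 = 2*m² - 1 = -1 + 2*m²)
q(h) = 2 (q(h) = 2 - (h - h) = 2 - 1*0 = 2 + 0 = 2)
f(Y) = -⅓ + 2*Y²/3 (f(Y) = (-1 + 2*Y²)/((-6/(4/(-2)))) = (-1 + 2*Y²)/((-6/(4*(-½)))) = (-1 + 2*Y²)/((-6/(-2))) = (-1 + 2*Y²)/((-6*(-½))) = (-1 + 2*Y²)/3 = (-1 + 2*Y²)*(⅓) = -⅓ + 2*Y²/3)
(-17*f(1))*q(n) = -17*(-⅓ + (⅔)*1²)*2 = -17*(-⅓ + (⅔)*1)*2 = -17*(-⅓ + ⅔)*2 = -17*⅓*2 = -17/3*2 = -34/3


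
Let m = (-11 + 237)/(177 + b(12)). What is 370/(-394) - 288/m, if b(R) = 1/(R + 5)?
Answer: -85743065/378437 ≈ -226.57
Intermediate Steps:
b(R) = 1/(5 + R)
m = 1921/1505 (m = (-11 + 237)/(177 + 1/(5 + 12)) = 226/(177 + 1/17) = 226/(3010/17) = 226*(17/3010) = 1921/1505 ≈ 1.2764)
370/(-394) - 288/m = 370/(-394) - 288/1921/1505 = 370*(-1/394) - 288*1505/1921 = -185/197 - 433440/1921 = -85743065/378437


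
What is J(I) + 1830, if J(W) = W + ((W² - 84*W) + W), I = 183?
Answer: 20313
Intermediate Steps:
J(W) = W² - 82*W (J(W) = W + (W² - 83*W) = W² - 82*W)
J(I) + 1830 = 183*(-82 + 183) + 1830 = 183*101 + 1830 = 18483 + 1830 = 20313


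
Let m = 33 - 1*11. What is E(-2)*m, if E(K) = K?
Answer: -44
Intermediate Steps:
m = 22 (m = 33 - 11 = 22)
E(-2)*m = -2*22 = -44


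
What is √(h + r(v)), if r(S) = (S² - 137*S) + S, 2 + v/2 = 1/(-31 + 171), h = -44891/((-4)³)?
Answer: √98734211/280 ≈ 35.488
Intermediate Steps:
h = 44891/64 (h = -44891/(-64) = -44891*(-1/64) = 44891/64 ≈ 701.42)
v = -279/70 (v = -4 + 2/(-31 + 171) = -4 + 2/140 = -4 + 2*(1/140) = -4 + 1/70 = -279/70 ≈ -3.9857)
r(S) = S² - 136*S
√(h + r(v)) = √(44891/64 - 279*(-136 - 279/70)/70) = √(44891/64 - 279/70*(-9799/70)) = √(44891/64 + 2733921/4900) = √(98734211/78400) = √98734211/280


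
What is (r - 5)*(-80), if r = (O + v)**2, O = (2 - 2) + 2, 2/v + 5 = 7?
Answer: -320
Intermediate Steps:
v = 1 (v = 2/(-5 + 7) = 2/2 = 2*(1/2) = 1)
O = 2 (O = 0 + 2 = 2)
r = 9 (r = (2 + 1)**2 = 3**2 = 9)
(r - 5)*(-80) = (9 - 5)*(-80) = 4*(-80) = -320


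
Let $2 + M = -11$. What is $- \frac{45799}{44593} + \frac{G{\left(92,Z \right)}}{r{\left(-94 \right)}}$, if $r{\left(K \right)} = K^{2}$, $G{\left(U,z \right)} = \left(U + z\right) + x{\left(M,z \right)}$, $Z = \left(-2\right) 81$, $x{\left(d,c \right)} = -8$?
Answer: $- \frac{204079109}{197011874} \approx -1.0359$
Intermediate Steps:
$M = -13$ ($M = -2 - 11 = -13$)
$Z = -162$
$G{\left(U,z \right)} = -8 + U + z$ ($G{\left(U,z \right)} = \left(U + z\right) - 8 = -8 + U + z$)
$- \frac{45799}{44593} + \frac{G{\left(92,Z \right)}}{r{\left(-94 \right)}} = - \frac{45799}{44593} + \frac{-8 + 92 - 162}{\left(-94\right)^{2}} = \left(-45799\right) \frac{1}{44593} - \frac{78}{8836} = - \frac{45799}{44593} - \frac{39}{4418} = - \frac{204079109}{197011874}$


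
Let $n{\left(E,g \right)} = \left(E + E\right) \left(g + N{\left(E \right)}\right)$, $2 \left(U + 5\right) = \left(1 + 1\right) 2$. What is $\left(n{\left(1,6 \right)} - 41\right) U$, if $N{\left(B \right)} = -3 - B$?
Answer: $111$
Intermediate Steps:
$U = -3$ ($U = -5 + \frac{\left(1 + 1\right) 2}{2} = -5 + \frac{2 \cdot 2}{2} = -5 + \frac{1}{2} \cdot 4 = -5 + 2 = -3$)
$n{\left(E,g \right)} = 2 E \left(-3 + g - E\right)$ ($n{\left(E,g \right)} = \left(E + E\right) \left(g - \left(3 + E\right)\right) = 2 E \left(-3 + g - E\right)$)
$\left(n{\left(1,6 \right)} - 41\right) U = \left(2 \cdot 1 \left(-3 + 6 - 1\right) - 41\right) \left(-3\right) = \left(2 \cdot 1 \cdot 2 - 41\right) \left(-3\right) = \left(4 - 41\right) \left(-3\right) = \left(-37\right) \left(-3\right) = 111$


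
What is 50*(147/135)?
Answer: 490/9 ≈ 54.444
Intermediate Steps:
50*(147/135) = 50*(147*(1/135)) = 50*(49/45) = 490/9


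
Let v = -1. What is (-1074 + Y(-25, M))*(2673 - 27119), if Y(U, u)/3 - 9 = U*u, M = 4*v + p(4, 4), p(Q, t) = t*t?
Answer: 47596362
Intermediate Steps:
p(Q, t) = t²
M = 12 (M = 4*(-1) + 4² = -4 + 16 = 12)
Y(U, u) = 27 + 3*U*u (Y(U, u) = 27 + 3*(U*u) = 27 + 3*U*u)
(-1074 + Y(-25, M))*(2673 - 27119) = (-1074 + (27 + 3*(-25)*12))*(2673 - 27119) = (-1074 + (27 - 900))*(-24446) = (-1074 - 873)*(-24446) = -1947*(-24446) = 47596362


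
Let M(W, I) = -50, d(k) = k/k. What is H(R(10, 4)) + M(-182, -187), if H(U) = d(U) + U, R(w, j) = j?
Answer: -45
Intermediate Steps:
d(k) = 1
H(U) = 1 + U
H(R(10, 4)) + M(-182, -187) = (1 + 4) - 50 = 5 - 50 = -45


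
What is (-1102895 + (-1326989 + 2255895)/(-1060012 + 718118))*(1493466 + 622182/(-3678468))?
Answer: -86313305408032543129859/52401922433 ≈ -1.6471e+12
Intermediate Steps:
(-1102895 + (-1326989 + 2255895)/(-1060012 + 718118))*(1493466 + 622182/(-3678468)) = (-1102895 + 928906/(-341894))*(1493466 + 622182*(-1/3678468)) = (-1102895 + 928906*(-1/341894))*(1493466 - 103697/613078) = (-1102895 - 464453/170947)*(915611044651/613078) = -188537056018/170947*915611044651/613078 = -86313305408032543129859/52401922433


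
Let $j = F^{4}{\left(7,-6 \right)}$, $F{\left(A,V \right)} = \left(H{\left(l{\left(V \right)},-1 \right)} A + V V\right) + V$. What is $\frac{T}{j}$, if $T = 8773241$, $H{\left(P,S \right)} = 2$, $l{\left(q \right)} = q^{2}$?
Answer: $\frac{8773241}{3748096} \approx 2.3407$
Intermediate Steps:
$F{\left(A,V \right)} = V + V^{2} + 2 A$ ($F{\left(A,V \right)} = \left(2 A + V V\right) + V = \left(2 A + V^{2}\right) + V = \left(V^{2} + 2 A\right) + V = V + V^{2} + 2 A$)
$j = 3748096$ ($j = \left(-6 + \left(-6\right)^{2} + 2 \cdot 7\right)^{4} = \left(-6 + 36 + 14\right)^{4} = 44^{4} = 3748096$)
$\frac{T}{j} = \frac{8773241}{3748096}$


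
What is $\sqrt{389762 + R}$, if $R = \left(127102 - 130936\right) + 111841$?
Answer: $\sqrt{497769} \approx 705.53$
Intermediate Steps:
$R = 108007$ ($R = -3834 + 111841 = 108007$)
$\sqrt{389762 + R} = \sqrt{389762 + 108007} = \sqrt{497769}$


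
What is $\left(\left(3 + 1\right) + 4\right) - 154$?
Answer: $-146$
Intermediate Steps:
$\left(\left(3 + 1\right) + 4\right) - 154 = \left(4 + 4\right) - 154 = 8 - 154 = -146$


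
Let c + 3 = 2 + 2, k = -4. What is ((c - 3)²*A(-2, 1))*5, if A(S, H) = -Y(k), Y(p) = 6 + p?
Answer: -40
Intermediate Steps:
A(S, H) = -2 (A(S, H) = -(6 - 4) = -1*2 = -2)
c = 1 (c = -3 + (2 + 2) = -3 + 4 = 1)
((c - 3)²*A(-2, 1))*5 = ((1 - 3)²*(-2))*5 = ((-2)²*(-2))*5 = (4*(-2))*5 = -8*5 = -40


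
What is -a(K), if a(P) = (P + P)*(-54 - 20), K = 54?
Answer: 7992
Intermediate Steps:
a(P) = -148*P (a(P) = (2*P)*(-74) = -148*P)
-a(K) = -(-148)*54 = -1*(-7992) = 7992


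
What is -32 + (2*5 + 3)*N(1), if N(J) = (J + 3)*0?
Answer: -32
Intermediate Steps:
N(J) = 0 (N(J) = (3 + J)*0 = 0)
-32 + (2*5 + 3)*N(1) = -32 + (2*5 + 3)*0 = -32 + (10 + 3)*0 = -32 + 13*0 = -32 + 0 = -32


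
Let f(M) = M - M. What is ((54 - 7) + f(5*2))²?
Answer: 2209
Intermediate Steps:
f(M) = 0
((54 - 7) + f(5*2))² = ((54 - 7) + 0)² = (47 + 0)² = 47² = 2209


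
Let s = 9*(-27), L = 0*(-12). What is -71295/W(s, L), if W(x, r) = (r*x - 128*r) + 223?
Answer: -71295/223 ≈ -319.71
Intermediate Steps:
L = 0
s = -243
W(x, r) = 223 - 128*r + r*x (W(x, r) = (-128*r + r*x) + 223 = 223 - 128*r + r*x)
-71295/W(s, L) = -71295/(223 - 128*0 + 0*(-243)) = -71295/(223 + 0 + 0) = -71295/223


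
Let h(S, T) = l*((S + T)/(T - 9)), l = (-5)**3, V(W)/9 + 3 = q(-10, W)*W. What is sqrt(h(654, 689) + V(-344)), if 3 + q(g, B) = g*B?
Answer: 7*I*sqrt(3474686)/4 ≈ 3262.1*I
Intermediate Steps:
q(g, B) = -3 + B*g (q(g, B) = -3 + g*B = -3 + B*g)
V(W) = -27 + 9*W*(-3 - 10*W) (V(W) = -27 + 9*((-3 + W*(-10))*W) = -27 + 9*((-3 - 10*W)*W) = -27 + 9*(W*(-3 - 10*W)) = -27 + 9*W*(-3 - 10*W))
l = -125
h(S, T) = -125*(S + T)/(-9 + T) (h(S, T) = -125*(S + T)/(T - 9) = -125*(S + T)/(-9 + T))
sqrt(h(654, 689) + V(-344)) = sqrt(125*(-1*654 - 1*689)/(-9 + 689) + (-27 + 9*(-344)*(-3 - 10*(-344)))) = sqrt(125*(-654 - 689)/680 + (-27 + 9*(-344)*(-3 + 3440))) = sqrt(125*(1/680)*(-1343) + (-27 + 9*(-344)*3437)) = sqrt(-1975/8 + (-27 - 10640952)) = sqrt(-1975/8 - 10640979) = sqrt(-85129807/8) = 7*I*sqrt(3474686)/4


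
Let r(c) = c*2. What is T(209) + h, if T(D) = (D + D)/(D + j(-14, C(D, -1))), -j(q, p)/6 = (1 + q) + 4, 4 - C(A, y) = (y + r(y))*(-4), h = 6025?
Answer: 1584993/263 ≈ 6026.6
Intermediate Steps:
r(c) = 2*c
C(A, y) = 4 + 12*y (C(A, y) = 4 - (y + 2*y)*(-4) = 4 - 3*y*(-4) = 4 - (-12)*y = 4 + 12*y)
j(q, p) = -30 - 6*q (j(q, p) = -6*((1 + q) + 4) = -6*(5 + q) = -30 - 6*q)
T(D) = 2*D/(54 + D) (T(D) = (D + D)/(D + (-30 - 6*(-14))) = (2*D)/(D + (-30 + 84)) = (2*D)/(D + 54) = (2*D)/(54 + D) = 2*D/(54 + D))
T(209) + h = 2*209/(54 + 209) + 6025 = 2*209/263 + 6025 = 2*209*(1/263) + 6025 = 418/263 + 6025 = 1584993/263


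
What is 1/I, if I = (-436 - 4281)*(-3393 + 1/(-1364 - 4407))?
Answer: 5771/92363595868 ≈ 6.2481e-8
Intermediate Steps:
I = 92363595868/5771 (I = -4717*(-3393 + 1/(-5771)) = -4717*(-3393 - 1/5771) = -4717*(-19581004/5771) = 92363595868/5771 ≈ 1.6005e+7)
1/I = 1/(92363595868/5771) = 5771/92363595868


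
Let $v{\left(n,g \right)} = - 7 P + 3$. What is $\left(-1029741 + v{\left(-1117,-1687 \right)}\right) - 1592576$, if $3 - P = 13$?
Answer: $-2622244$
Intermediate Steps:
$P = -10$ ($P = 3 - 13 = -10$)
$v{\left(n,g \right)} = 73$ ($v{\left(n,g \right)} = \left(-7\right) \left(-10\right) + 3 = 70 + 3 = 73$)
$\left(-1029741 + v{\left(-1117,-1687 \right)}\right) - 1592576 = \left(-1029741 + 73\right) - 1592576 = -1029668 - 1592576 = -2622244$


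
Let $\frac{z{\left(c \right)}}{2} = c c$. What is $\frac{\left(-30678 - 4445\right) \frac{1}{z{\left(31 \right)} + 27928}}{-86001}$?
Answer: $\frac{35123}{2567129850} \approx 1.3682 \cdot 10^{-5}$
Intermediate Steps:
$z{\left(c \right)} = 2 c^{2}$ ($z{\left(c \right)} = 2 c c = 2 c^{2}$)
$\frac{\left(-30678 - 4445\right) \frac{1}{z{\left(31 \right)} + 27928}}{-86001} = \frac{\left(-30678 - 4445\right) \frac{1}{2 \cdot 31^{2} + 27928}}{-86001} = - \frac{35123}{2 \cdot 961 + 27928} \left(- \frac{1}{86001}\right) = - \frac{35123}{1922 + 27928} \left(- \frac{1}{86001}\right) = - \frac{35123}{29850} \left(- \frac{1}{86001}\right) = \left(-35123\right) \frac{1}{29850} \left(- \frac{1}{86001}\right) = \left(- \frac{35123}{29850}\right) \left(- \frac{1}{86001}\right) = \frac{35123}{2567129850}$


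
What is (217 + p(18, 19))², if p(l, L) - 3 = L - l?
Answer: 48841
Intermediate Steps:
p(l, L) = 3 + L - l (p(l, L) = 3 + (L - l) = 3 + L - l)
(217 + p(18, 19))² = (217 + (3 + 19 - 1*18))² = (217 + (3 + 19 - 18))² = (217 + 4)² = 221² = 48841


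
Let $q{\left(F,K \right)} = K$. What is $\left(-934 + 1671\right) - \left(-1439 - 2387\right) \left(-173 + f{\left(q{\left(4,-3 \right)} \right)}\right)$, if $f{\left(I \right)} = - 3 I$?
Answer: $-626727$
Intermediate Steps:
$\left(-934 + 1671\right) - \left(-1439 - 2387\right) \left(-173 + f{\left(q{\left(4,-3 \right)} \right)}\right) = \left(-934 + 1671\right) - \left(-1439 - 2387\right) \left(-173 - -9\right) = 737 - - 3826 \left(-173 + 9\right) = 737 - \left(-3826\right) \left(-164\right) = 737 - 627464 = -626727$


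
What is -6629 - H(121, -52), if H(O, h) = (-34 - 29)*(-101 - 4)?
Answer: -13244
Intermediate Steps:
H(O, h) = 6615 (H(O, h) = -63*(-105) = 6615)
-6629 - H(121, -52) = -6629 - 1*6615 = -6629 - 6615 = -13244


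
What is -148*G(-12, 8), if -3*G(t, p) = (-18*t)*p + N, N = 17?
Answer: 258260/3 ≈ 86087.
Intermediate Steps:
G(t, p) = -17/3 + 6*p*t (G(t, p) = -((-18*t)*p + 17)/3 = -(-18*p*t + 17)/3 = -(17 - 18*p*t)/3 = -17/3 + 6*p*t)
-148*G(-12, 8) = -148*(-17/3 + 6*8*(-12)) = -148*(-17/3 - 576) = -148*(-1745/3) = 258260/3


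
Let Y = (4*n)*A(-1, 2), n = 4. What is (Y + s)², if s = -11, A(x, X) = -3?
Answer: 3481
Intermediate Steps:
Y = -48 (Y = (4*4)*(-3) = 16*(-3) = -48)
(Y + s)² = (-48 - 11)² = (-59)² = 3481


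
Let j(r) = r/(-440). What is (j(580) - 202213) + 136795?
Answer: -1439225/22 ≈ -65419.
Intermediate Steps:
j(r) = -r/440 (j(r) = r*(-1/440) = -r/440)
(j(580) - 202213) + 136795 = (-1/440*580 - 202213) + 136795 = (-29/22 - 202213) + 136795 = -4448715/22 + 136795 = -1439225/22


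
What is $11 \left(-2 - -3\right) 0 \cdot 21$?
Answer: $0$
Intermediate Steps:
$11 \left(-2 - -3\right) 0 \cdot 21 = 11 \left(-2 + 3\right) 0 \cdot 21 = 11 \cdot 1 \cdot 0 \cdot 21 = 11 \cdot 0 \cdot 21 = 0 \cdot 21 = 0$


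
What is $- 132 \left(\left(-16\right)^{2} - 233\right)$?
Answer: $-3036$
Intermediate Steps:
$- 132 \left(\left(-16\right)^{2} - 233\right) = - 132 \left(256 - 233\right) = \left(-132\right) 23 = -3036$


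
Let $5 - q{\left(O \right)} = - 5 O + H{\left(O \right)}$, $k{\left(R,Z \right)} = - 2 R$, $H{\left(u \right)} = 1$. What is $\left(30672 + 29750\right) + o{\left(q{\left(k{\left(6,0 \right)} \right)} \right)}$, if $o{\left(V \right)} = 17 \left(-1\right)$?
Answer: $60405$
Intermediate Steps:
$q{\left(O \right)} = 4 + 5 O$ ($q{\left(O \right)} = 5 - \left(- 5 O + 1\right) = 5 - \left(1 - 5 O\right) = 5 + \left(-1 + 5 O\right) = 4 + 5 O$)
$o{\left(V \right)} = -17$
$\left(30672 + 29750\right) + o{\left(q{\left(k{\left(6,0 \right)} \right)} \right)} = \left(30672 + 29750\right) - 17 = 60422 - 17 = 60405$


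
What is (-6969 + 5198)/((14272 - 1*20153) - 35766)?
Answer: 1771/41647 ≈ 0.042524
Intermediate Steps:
(-6969 + 5198)/((14272 - 1*20153) - 35766) = -1771/((14272 - 20153) - 35766) = -1771/(-5881 - 35766) = -1771/(-41647) = -1771*(-1/41647) = 1771/41647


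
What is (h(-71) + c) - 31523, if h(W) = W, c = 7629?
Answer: -23965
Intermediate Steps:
(h(-71) + c) - 31523 = (-71 + 7629) - 31523 = 7558 - 31523 = -23965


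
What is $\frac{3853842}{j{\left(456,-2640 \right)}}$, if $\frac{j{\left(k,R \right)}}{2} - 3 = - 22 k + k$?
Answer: $- \frac{642307}{3191} \approx -201.29$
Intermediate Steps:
$j{\left(k,R \right)} = 6 - 42 k$ ($j{\left(k,R \right)} = 6 + 2 \left(- 22 k + k\right) = 6 + 2 \left(- 21 k\right) = 6 - 42 k$)
$\frac{3853842}{j{\left(456,-2640 \right)}} = \frac{3853842}{6 - 19152} = \frac{3853842}{-19146} = 3853842 \left(- \frac{1}{19146}\right) = - \frac{642307}{3191}$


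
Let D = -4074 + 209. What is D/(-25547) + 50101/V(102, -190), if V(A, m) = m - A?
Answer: -1278801667/7459724 ≈ -171.43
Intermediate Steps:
D = -3865
D/(-25547) + 50101/V(102, -190) = -3865/(-25547) + 50101/(-190 - 1*102) = -3865*(-1/25547) + 50101/(-190 - 102) = 3865/25547 + 50101/(-292) = 3865/25547 + 50101*(-1/292) = 3865/25547 - 50101/292 = -1278801667/7459724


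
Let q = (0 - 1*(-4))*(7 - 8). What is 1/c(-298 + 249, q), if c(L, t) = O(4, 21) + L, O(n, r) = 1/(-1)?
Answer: -1/50 ≈ -0.020000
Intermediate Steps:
O(n, r) = -1
q = -4 (q = (0 + 4)*(-1) = 4*(-1) = -4)
c(L, t) = -1 + L
1/c(-298 + 249, q) = 1/(-1 + (-298 + 249)) = 1/(-1 - 49) = 1/(-50) = -1/50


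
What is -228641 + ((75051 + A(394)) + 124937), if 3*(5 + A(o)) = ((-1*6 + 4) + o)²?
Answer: 67690/3 ≈ 22563.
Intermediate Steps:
A(o) = -5 + (-2 + o)²/3 (A(o) = -5 + ((-1*6 + 4) + o)²/3 = -5 + ((-6 + 4) + o)²/3 = -5 + (-2 + o)²/3)
-228641 + ((75051 + A(394)) + 124937) = -228641 + ((75051 + (-5 + (-2 + 394)²/3)) + 124937) = -228641 + ((75051 + (-5 + (⅓)*392²)) + 124937) = -228641 + ((75051 + (-5 + (⅓)*153664)) + 124937) = -228641 + ((75051 + (-5 + 153664/3)) + 124937) = -228641 + ((75051 + 153649/3) + 124937) = -228641 + (378802/3 + 124937) = -228641 + 753613/3 = 67690/3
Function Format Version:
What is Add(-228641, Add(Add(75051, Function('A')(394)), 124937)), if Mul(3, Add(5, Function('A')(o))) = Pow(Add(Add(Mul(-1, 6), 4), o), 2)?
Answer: Rational(67690, 3) ≈ 22563.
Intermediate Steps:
Function('A')(o) = Add(-5, Mul(Rational(1, 3), Pow(Add(-2, o), 2))) (Function('A')(o) = Add(-5, Mul(Rational(1, 3), Pow(Add(Add(Mul(-1, 6), 4), o), 2))) = Add(-5, Mul(Rational(1, 3), Pow(Add(Add(-6, 4), o), 2))) = Add(-5, Mul(Rational(1, 3), Pow(Add(-2, o), 2))))
Add(-228641, Add(Add(75051, Function('A')(394)), 124937)) = Add(-228641, Add(Add(75051, Add(-5, Mul(Rational(1, 3), Pow(Add(-2, 394), 2)))), 124937)) = Add(-228641, Add(Add(75051, Add(-5, Mul(Rational(1, 3), Pow(392, 2)))), 124937)) = Add(-228641, Add(Add(75051, Add(-5, Mul(Rational(1, 3), 153664))), 124937)) = Add(-228641, Add(Add(75051, Add(-5, Rational(153664, 3))), 124937)) = Add(-228641, Add(Add(75051, Rational(153649, 3)), 124937)) = Add(-228641, Add(Rational(378802, 3), 124937)) = Add(-228641, Rational(753613, 3)) = Rational(67690, 3)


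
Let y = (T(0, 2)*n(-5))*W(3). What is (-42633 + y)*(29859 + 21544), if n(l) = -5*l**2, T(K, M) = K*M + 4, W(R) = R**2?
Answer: -2422777599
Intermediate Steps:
T(K, M) = 4 + K*M
y = -4500 (y = ((4 + 0*2)*(-5*(-5)**2))*3**2 = ((4 + 0)*(-5*25))*9 = (4*(-125))*9 = -500*9 = -4500)
(-42633 + y)*(29859 + 21544) = (-42633 - 4500)*(29859 + 21544) = -47133*51403 = -2422777599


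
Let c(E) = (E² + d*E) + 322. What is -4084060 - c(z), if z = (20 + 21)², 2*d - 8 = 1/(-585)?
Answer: -8092732709/1170 ≈ -6.9169e+6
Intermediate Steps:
d = 4679/1170 (d = 4 + (½)/(-585) = 4 + (½)*(-1/585) = 4 - 1/1170 = 4679/1170 ≈ 3.9991)
z = 1681 (z = 41² = 1681)
c(E) = 322 + E² + 4679*E/1170 (c(E) = (E² + 4679*E/1170) + 322 = 322 + E² + 4679*E/1170)
-4084060 - c(z) = -4084060 - (322 + 1681² + (4679/1170)*1681) = -4084060 - (322 + 2825761 + 7865399/1170) = -4084060 - 1*3314382509/1170 = -4084060 - 3314382509/1170 = -8092732709/1170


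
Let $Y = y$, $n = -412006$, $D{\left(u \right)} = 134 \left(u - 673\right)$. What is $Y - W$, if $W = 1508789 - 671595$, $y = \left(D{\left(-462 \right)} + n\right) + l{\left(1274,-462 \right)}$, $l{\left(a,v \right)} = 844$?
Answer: $-1400446$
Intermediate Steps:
$D{\left(u \right)} = -90182 + 134 u$ ($D{\left(u \right)} = 134 \left(-673 + u\right) = -90182 + 134 u$)
$y = -563252$ ($y = \left(\left(-90182 + 134 \left(-462\right)\right) - 412006\right) + 844 = \left(\left(-90182 - 61908\right) - 412006\right) + 844 = \left(-152090 - 412006\right) + 844 = -564096 + 844 = -563252$)
$Y = -563252$
$W = 837194$ ($W = 1508789 - 671595 = 837194$)
$Y - W = -563252 - 837194 = -1400446$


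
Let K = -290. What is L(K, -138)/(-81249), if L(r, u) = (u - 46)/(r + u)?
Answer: -46/8693643 ≈ -5.2912e-6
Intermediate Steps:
L(r, u) = (-46 + u)/(r + u)
L(K, -138)/(-81249) = ((-46 - 138)/(-290 - 138))/(-81249) = (-184/(-428))*(-1/81249) = -1/428*(-184)*(-1/81249) = (46/107)*(-1/81249) = -46/8693643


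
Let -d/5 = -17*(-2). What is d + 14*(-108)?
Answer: -1682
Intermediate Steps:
d = -170 (d = -(-85)*(-2) = -5*34 = -170)
d + 14*(-108) = -170 + 14*(-108) = -170 - 1512 = -1682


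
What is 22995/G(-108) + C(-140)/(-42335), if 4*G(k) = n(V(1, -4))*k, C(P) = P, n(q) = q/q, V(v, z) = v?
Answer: -21633101/25401 ≈ -851.66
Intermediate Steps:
n(q) = 1
G(k) = k/4 (G(k) = (1*k)/4 = k/4)
22995/G(-108) + C(-140)/(-42335) = 22995/(((1/4)*(-108))) - 140/(-42335) = 22995/(-27) - 140*(-1/42335) = 22995*(-1/27) + 28/8467 = -2555/3 + 28/8467 = -21633101/25401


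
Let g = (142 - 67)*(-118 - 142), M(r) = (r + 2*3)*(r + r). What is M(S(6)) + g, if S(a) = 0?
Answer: -19500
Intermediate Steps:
M(r) = 2*r*(6 + r) (M(r) = (r + 6)*(2*r) = (6 + r)*(2*r) = 2*r*(6 + r))
g = -19500 (g = 75*(-260) = -19500)
M(S(6)) + g = 2*0*(6 + 0) - 19500 = 2*0*6 - 19500 = 0 - 19500 = -19500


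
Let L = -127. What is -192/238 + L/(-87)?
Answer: 6761/10353 ≈ 0.65305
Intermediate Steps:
-192/238 + L/(-87) = -192/238 - 127/(-87) = -192*1/238 - 127*(-1/87) = -96/119 + 127/87 = 6761/10353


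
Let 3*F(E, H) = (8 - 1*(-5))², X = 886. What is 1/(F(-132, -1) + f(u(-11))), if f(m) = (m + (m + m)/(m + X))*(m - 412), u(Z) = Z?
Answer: 2625/12389918 ≈ 0.00021187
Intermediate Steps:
F(E, H) = 169/3 (F(E, H) = (8 - 1*(-5))²/3 = (8 + 5)²/3 = (⅓)*13² = (⅓)*169 = 169/3)
f(m) = (-412 + m)*(m + 2*m/(886 + m)) (f(m) = (m + (m + m)/(m + 886))*(m - 412) = (m + (2*m)/(886 + m))*(-412 + m) = (m + 2*m/(886 + m))*(-412 + m) = (-412 + m)*(m + 2*m/(886 + m)))
1/(F(-132, -1) + f(u(-11))) = 1/(169/3 - 11*(-365856 + (-11)² + 476*(-11))/(886 - 11)) = 1/(169/3 - 11*(-365856 + 121 - 5236)/875) = 1/(169/3 - 11*1/875*(-370971)) = 1/(169/3 + 4080681/875) = 1/(12389918/2625) = 2625/12389918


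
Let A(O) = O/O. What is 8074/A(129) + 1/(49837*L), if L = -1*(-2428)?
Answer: 976988201465/121004236 ≈ 8074.0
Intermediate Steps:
L = 2428
A(O) = 1
8074/A(129) + 1/(49837*L) = 8074/1 + 1/(49837*2428) = 8074*1 + (1/49837)*(1/2428) = 8074 + 1/121004236 = 976988201465/121004236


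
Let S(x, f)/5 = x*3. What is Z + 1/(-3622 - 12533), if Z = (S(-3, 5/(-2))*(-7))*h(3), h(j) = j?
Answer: 15266474/16155 ≈ 945.00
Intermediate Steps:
S(x, f) = 15*x (S(x, f) = 5*(x*3) = 5*(3*x) = 15*x)
Z = 945 (Z = ((15*(-3))*(-7))*3 = -45*(-7)*3 = 315*3 = 945)
Z + 1/(-3622 - 12533) = 945 + 1/(-3622 - 12533) = 945 + 1/(-16155) = 945 - 1/16155 = 15266474/16155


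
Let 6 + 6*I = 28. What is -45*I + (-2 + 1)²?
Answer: -164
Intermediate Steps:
I = 11/3 (I = -1 + (⅙)*28 = -1 + 14/3 = 11/3 ≈ 3.6667)
-45*I + (-2 + 1)² = -45*11/3 + (-2 + 1)² = -165 + (-1)² = -165 + 1 = -164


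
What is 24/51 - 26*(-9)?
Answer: 3986/17 ≈ 234.47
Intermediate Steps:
24/51 - 26*(-9) = 24*(1/51) + 234 = 8/17 + 234 = 3986/17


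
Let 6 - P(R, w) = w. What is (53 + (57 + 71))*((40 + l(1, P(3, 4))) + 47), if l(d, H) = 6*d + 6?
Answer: 17919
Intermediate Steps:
P(R, w) = 6 - w
l(d, H) = 6 + 6*d
(53 + (57 + 71))*((40 + l(1, P(3, 4))) + 47) = (53 + (57 + 71))*((40 + (6 + 6*1)) + 47) = (53 + 128)*((40 + (6 + 6)) + 47) = 181*((40 + 12) + 47) = 181*(52 + 47) = 181*99 = 17919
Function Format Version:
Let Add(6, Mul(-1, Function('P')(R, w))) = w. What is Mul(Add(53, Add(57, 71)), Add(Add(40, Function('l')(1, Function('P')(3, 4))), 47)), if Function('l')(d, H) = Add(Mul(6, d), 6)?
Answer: 17919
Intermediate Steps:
Function('P')(R, w) = Add(6, Mul(-1, w))
Function('l')(d, H) = Add(6, Mul(6, d))
Mul(Add(53, Add(57, 71)), Add(Add(40, Function('l')(1, Function('P')(3, 4))), 47)) = Mul(Add(53, Add(57, 71)), Add(Add(40, Add(6, Mul(6, 1))), 47)) = Mul(Add(53, 128), Add(Add(40, Add(6, 6)), 47)) = Mul(181, Add(Add(40, 12), 47)) = Mul(181, Add(52, 47)) = Mul(181, 99) = 17919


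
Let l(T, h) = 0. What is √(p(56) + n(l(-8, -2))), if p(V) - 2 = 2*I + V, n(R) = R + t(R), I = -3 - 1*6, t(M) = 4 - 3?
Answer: √41 ≈ 6.4031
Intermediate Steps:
t(M) = 1
I = -9 (I = -3 - 6 = -9)
n(R) = 1 + R (n(R) = R + 1 = 1 + R)
p(V) = -16 + V (p(V) = 2 + (2*(-9) + V) = 2 + (-18 + V) = -16 + V)
√(p(56) + n(l(-8, -2))) = √((-16 + 56) + (1 + 0)) = √(40 + 1) = √41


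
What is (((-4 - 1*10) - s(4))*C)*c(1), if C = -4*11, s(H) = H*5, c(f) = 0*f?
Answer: 0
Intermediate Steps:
c(f) = 0
s(H) = 5*H
C = -44
(((-4 - 1*10) - s(4))*C)*c(1) = (((-4 - 1*10) - 5*4)*(-44))*0 = (((-4 - 10) - 1*20)*(-44))*0 = ((-14 - 20)*(-44))*0 = -34*(-44)*0 = 1496*0 = 0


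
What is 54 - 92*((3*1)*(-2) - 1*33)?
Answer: 3642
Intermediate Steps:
54 - 92*((3*1)*(-2) - 1*33) = 54 - 92*(3*(-2) - 33) = 54 - 92*(-6 - 33) = 54 - 92*(-39) = 54 + 3588 = 3642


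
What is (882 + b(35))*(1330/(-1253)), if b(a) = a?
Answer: -174230/179 ≈ -973.35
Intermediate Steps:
(882 + b(35))*(1330/(-1253)) = (882 + 35)*(1330/(-1253)) = 917*(1330*(-1/1253)) = 917*(-190/179) = -174230/179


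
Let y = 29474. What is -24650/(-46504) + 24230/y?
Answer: 463331505/342664724 ≈ 1.3521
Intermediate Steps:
-24650/(-46504) + 24230/y = -24650/(-46504) + 24230/29474 = -24650*(-1/46504) + 24230*(1/29474) = 12325/23252 + 12115/14737 = 463331505/342664724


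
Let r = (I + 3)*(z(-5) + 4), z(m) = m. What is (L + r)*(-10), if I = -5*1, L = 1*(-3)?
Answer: 10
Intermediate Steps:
L = -3
I = -5
r = 2 (r = (-5 + 3)*(-5 + 4) = -2*(-1) = 2)
(L + r)*(-10) = (-3 + 2)*(-10) = -1*(-10) = 10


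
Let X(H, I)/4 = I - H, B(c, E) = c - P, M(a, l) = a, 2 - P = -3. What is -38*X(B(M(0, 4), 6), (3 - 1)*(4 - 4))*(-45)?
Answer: 34200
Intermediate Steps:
P = 5 (P = 2 - 1*(-3) = 2 + 3 = 5)
B(c, E) = -5 + c (B(c, E) = c - 1*5 = c - 5 = -5 + c)
X(H, I) = -4*H + 4*I (X(H, I) = 4*(I - H) = -4*H + 4*I)
-38*X(B(M(0, 4), 6), (3 - 1)*(4 - 4))*(-45) = -38*(-4*(-5 + 0) + 4*((3 - 1)*(4 - 4)))*(-45) = -38*(-4*(-5) + 4*(2*0))*(-45) = -38*(20 + 4*0)*(-45) = -38*(20 + 0)*(-45) = -38*20*(-45) = -760*(-45) = 34200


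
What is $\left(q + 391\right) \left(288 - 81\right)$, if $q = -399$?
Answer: $-1656$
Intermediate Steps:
$\left(q + 391\right) \left(288 - 81\right) = \left(-399 + 391\right) \left(288 - 81\right) = \left(-8\right) 207 = -1656$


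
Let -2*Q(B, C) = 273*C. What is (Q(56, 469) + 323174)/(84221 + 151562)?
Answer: 518311/471566 ≈ 1.0991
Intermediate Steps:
Q(B, C) = -273*C/2
(Q(56, 469) + 323174)/(84221 + 151562) = (-273/2*469 + 323174)/(84221 + 151562) = (-128037/2 + 323174)/235783 = (518311/2)*(1/235783) = 518311/471566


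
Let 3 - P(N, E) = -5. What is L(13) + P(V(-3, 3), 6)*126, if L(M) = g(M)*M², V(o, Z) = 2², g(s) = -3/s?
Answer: 969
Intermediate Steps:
V(o, Z) = 4
P(N, E) = 8 (P(N, E) = 3 - 1*(-5) = 3 + 5 = 8)
L(M) = -3*M (L(M) = (-3/M)*M² = -3*M)
L(13) + P(V(-3, 3), 6)*126 = -3*13 + 8*126 = -39 + 1008 = 969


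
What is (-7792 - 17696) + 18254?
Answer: -7234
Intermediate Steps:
(-7792 - 17696) + 18254 = -25488 + 18254 = -7234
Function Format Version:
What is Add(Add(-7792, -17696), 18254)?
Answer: -7234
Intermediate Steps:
Add(Add(-7792, -17696), 18254) = Add(-25488, 18254) = -7234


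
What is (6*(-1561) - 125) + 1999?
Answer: -7492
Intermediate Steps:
(6*(-1561) - 125) + 1999 = (-9366 - 125) + 1999 = -9491 + 1999 = -7492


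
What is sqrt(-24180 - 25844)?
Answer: 26*I*sqrt(74) ≈ 223.66*I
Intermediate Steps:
sqrt(-24180 - 25844) = sqrt(-50024) = 26*I*sqrt(74)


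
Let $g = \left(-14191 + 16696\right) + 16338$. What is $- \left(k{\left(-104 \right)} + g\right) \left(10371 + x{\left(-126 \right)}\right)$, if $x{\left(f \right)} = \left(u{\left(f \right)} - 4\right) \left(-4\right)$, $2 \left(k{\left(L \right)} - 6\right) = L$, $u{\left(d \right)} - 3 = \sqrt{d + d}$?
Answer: $-195018875 + 451128 i \sqrt{7} \approx -1.9502 \cdot 10^{8} + 1.1936 \cdot 10^{6} i$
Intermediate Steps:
$u{\left(d \right)} = 3 + \sqrt{2} \sqrt{d}$ ($u{\left(d \right)} = 3 + \sqrt{d + d} = 3 + \sqrt{2 d} = 3 + \sqrt{2} \sqrt{d}$)
$k{\left(L \right)} = 6 + \frac{L}{2}$
$g = 18843$ ($g = 2505 + 16338 = 18843$)
$x{\left(f \right)} = 4 - 4 \sqrt{2} \sqrt{f}$ ($x{\left(f \right)} = \left(\left(3 + \sqrt{2} \sqrt{f}\right) - 4\right) \left(-4\right) = \left(-1 + \sqrt{2} \sqrt{f}\right) \left(-4\right) = 4 - 4 \sqrt{2} \sqrt{f}$)
$- \left(k{\left(-104 \right)} + g\right) \left(10371 + x{\left(-126 \right)}\right) = - \left(\left(6 + \frac{1}{2} \left(-104\right)\right) + 18843\right) \left(10371 + \left(4 - 4 \sqrt{2} \sqrt{-126}\right)\right) = - \left(\left(6 - 52\right) + 18843\right) \left(10371 + \left(4 - 4 \sqrt{2} \cdot 3 i \sqrt{14}\right)\right) = - \left(-46 + 18843\right) \left(10371 + \left(4 - 24 i \sqrt{7}\right)\right) = - 18797 \left(10375 - 24 i \sqrt{7}\right) = - (195018875 - 451128 i \sqrt{7}) = -195018875 + 451128 i \sqrt{7}$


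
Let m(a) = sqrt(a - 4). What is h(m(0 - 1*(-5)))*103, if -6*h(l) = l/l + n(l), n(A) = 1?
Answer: -103/3 ≈ -34.333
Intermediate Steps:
m(a) = sqrt(-4 + a)
h(l) = -1/3 (h(l) = -(l/l + 1)/6 = -(1 + 1)/6 = -1/6*2 = -1/3)
h(m(0 - 1*(-5)))*103 = -1/3*103 = -103/3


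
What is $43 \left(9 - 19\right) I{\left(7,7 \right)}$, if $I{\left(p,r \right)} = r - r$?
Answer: $0$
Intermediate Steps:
$I{\left(p,r \right)} = 0$
$43 \left(9 - 19\right) I{\left(7,7 \right)} = 43 \left(9 - 19\right) 0 = 43 \left(-10\right) 0 = \left(-430\right) 0 = 0$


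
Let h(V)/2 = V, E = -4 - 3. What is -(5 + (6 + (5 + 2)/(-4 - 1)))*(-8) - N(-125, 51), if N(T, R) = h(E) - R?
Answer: 709/5 ≈ 141.80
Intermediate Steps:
E = -7
h(V) = 2*V
N(T, R) = -14 - R (N(T, R) = 2*(-7) - R = -14 - R)
-(5 + (6 + (5 + 2)/(-4 - 1)))*(-8) - N(-125, 51) = -(5 + (6 + (5 + 2)/(-4 - 1)))*(-8) - (-14 - 1*51) = -(5 + (6 + 7/(-5)))*(-8) - (-14 - 51) = -(5 + (6 + 7*(-1/5)))*(-8) - 1*(-65) = -(5 + (6 - 7/5))*(-8) + 65 = -(5 + 23/5)*(-8) + 65 = -48*(-8)/5 + 65 = -1*(-384/5) + 65 = 384/5 + 65 = 709/5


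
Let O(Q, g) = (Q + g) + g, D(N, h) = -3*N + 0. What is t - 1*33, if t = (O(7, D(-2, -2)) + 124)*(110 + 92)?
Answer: 28853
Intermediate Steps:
D(N, h) = -3*N
O(Q, g) = Q + 2*g
t = 28886 (t = ((7 + 2*(-3*(-2))) + 124)*(110 + 92) = ((7 + 2*6) + 124)*202 = ((7 + 12) + 124)*202 = (19 + 124)*202 = 143*202 = 28886)
t - 1*33 = 28886 - 1*33 = 28886 - 33 = 28853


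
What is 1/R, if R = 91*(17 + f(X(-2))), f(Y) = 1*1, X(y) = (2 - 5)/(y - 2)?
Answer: 1/1638 ≈ 0.00061050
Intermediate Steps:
X(y) = -3/(-2 + y)
f(Y) = 1
R = 1638 (R = 91*(17 + 1) = 91*18 = 1638)
1/R = 1/1638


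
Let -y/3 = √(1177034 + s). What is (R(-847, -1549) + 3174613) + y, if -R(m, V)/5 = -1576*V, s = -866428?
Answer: -9031507 - 3*√310606 ≈ -9.0332e+6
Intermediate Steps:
R(m, V) = 7880*V (R(m, V) = -(-7880)*V = 7880*V)
y = -3*√310606 (y = -3*√(1177034 - 866428) = -3*√310606 ≈ -1672.0)
(R(-847, -1549) + 3174613) + y = (7880*(-1549) + 3174613) - 3*√310606 = (-12206120 + 3174613) - 3*√310606 = -9031507 - 3*√310606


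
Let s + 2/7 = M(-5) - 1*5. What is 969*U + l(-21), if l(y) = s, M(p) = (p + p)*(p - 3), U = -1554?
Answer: -10540259/7 ≈ -1.5058e+6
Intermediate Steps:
M(p) = 2*p*(-3 + p) (M(p) = (2*p)*(-3 + p) = 2*p*(-3 + p))
s = 523/7 (s = -2/7 + (2*(-5)*(-3 - 5) - 1*5) = -2/7 + (2*(-5)*(-8) - 5) = -2/7 + (80 - 5) = -2/7 + 75 = 523/7 ≈ 74.714)
l(y) = 523/7
969*U + l(-21) = 969*(-1554) + 523/7 = -1505826 + 523/7 = -10540259/7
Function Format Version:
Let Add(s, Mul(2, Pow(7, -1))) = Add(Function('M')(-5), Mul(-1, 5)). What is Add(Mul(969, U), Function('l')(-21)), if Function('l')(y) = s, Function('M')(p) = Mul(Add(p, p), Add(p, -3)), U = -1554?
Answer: Rational(-10540259, 7) ≈ -1.5058e+6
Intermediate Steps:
Function('M')(p) = Mul(2, p, Add(-3, p)) (Function('M')(p) = Mul(Mul(2, p), Add(-3, p)) = Mul(2, p, Add(-3, p)))
s = Rational(523, 7) (s = Add(Rational(-2, 7), Add(Mul(2, -5, Add(-3, -5)), Mul(-1, 5))) = Add(Rational(-2, 7), Add(Mul(2, -5, -8), -5)) = Add(Rational(-2, 7), Add(80, -5)) = Add(Rational(-2, 7), 75) = Rational(523, 7) ≈ 74.714)
Function('l')(y) = Rational(523, 7)
Add(Mul(969, U), Function('l')(-21)) = Add(Mul(969, -1554), Rational(523, 7)) = Add(-1505826, Rational(523, 7)) = Rational(-10540259, 7)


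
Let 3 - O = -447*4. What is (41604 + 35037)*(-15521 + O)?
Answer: -1052280930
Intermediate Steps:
O = 1791 (O = 3 - (-447)*4 = 3 - 1*(-1788) = 3 + 1788 = 1791)
(41604 + 35037)*(-15521 + O) = (41604 + 35037)*(-15521 + 1791) = 76641*(-13730) = -1052280930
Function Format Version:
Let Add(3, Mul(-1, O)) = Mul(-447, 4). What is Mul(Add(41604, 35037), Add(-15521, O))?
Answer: -1052280930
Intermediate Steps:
O = 1791 (O = Add(3, Mul(-1, Mul(-447, 4))) = Add(3, Mul(-1, -1788)) = Add(3, 1788) = 1791)
Mul(Add(41604, 35037), Add(-15521, O)) = Mul(Add(41604, 35037), Add(-15521, 1791)) = Mul(76641, -13730) = -1052280930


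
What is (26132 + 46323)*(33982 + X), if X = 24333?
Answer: 4225213325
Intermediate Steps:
(26132 + 46323)*(33982 + X) = (26132 + 46323)*(33982 + 24333) = 72455*58315 = 4225213325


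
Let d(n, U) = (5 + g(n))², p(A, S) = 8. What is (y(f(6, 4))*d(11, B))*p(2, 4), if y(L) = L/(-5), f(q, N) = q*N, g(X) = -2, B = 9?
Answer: -1728/5 ≈ -345.60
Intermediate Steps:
f(q, N) = N*q
y(L) = -L/5 (y(L) = L*(-⅕) = -L/5)
d(n, U) = 9 (d(n, U) = (5 - 2)² = 3² = 9)
(y(f(6, 4))*d(11, B))*p(2, 4) = (-4*6/5*9)*8 = (-⅕*24*9)*8 = -24/5*9*8 = -216/5*8 = -1728/5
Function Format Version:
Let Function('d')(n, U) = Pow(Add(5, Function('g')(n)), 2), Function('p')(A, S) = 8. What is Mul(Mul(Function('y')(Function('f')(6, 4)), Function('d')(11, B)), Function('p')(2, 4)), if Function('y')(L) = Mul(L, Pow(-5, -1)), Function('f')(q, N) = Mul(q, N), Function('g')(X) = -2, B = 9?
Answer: Rational(-1728, 5) ≈ -345.60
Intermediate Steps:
Function('f')(q, N) = Mul(N, q)
Function('y')(L) = Mul(Rational(-1, 5), L) (Function('y')(L) = Mul(L, Rational(-1, 5)) = Mul(Rational(-1, 5), L))
Function('d')(n, U) = 9 (Function('d')(n, U) = Pow(Add(5, -2), 2) = Pow(3, 2) = 9)
Mul(Mul(Function('y')(Function('f')(6, 4)), Function('d')(11, B)), Function('p')(2, 4)) = Mul(Mul(Mul(Rational(-1, 5), Mul(4, 6)), 9), 8) = Mul(Mul(Mul(Rational(-1, 5), 24), 9), 8) = Mul(Mul(Rational(-24, 5), 9), 8) = Mul(Rational(-216, 5), 8) = Rational(-1728, 5)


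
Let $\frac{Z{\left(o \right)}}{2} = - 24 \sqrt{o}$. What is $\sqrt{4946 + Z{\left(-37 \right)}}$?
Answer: $\sqrt{4946 - 48 i \sqrt{37}} \approx 70.358 - 2.0749 i$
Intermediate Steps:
$Z{\left(o \right)} = - 48 \sqrt{o}$ ($Z{\left(o \right)} = 2 \left(- 24 \sqrt{o}\right) = - 48 \sqrt{o}$)
$\sqrt{4946 + Z{\left(-37 \right)}} = \sqrt{4946 - 48 \sqrt{-37}} = \sqrt{4946 - 48 i \sqrt{37}}$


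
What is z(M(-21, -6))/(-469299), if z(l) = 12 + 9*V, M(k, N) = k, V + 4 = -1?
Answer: 11/156433 ≈ 7.0318e-5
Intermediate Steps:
V = -5 (V = -4 - 1 = -5)
z(l) = -33 (z(l) = 12 + 9*(-5) = 12 - 45 = -33)
z(M(-21, -6))/(-469299) = -33/(-469299) = -33*(-1/469299) = 11/156433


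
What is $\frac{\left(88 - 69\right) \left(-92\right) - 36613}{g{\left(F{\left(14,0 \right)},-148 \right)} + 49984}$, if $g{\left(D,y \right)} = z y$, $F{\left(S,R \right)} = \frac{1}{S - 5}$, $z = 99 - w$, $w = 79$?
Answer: $- \frac{38361}{47024} \approx -0.81577$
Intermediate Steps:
$z = 20$ ($z = 99 - 79 = 20$)
$F{\left(S,R \right)} = \frac{1}{-5 + S}$
$g{\left(D,y \right)} = 20 y$
$\frac{\left(88 - 69\right) \left(-92\right) - 36613}{g{\left(F{\left(14,0 \right)},-148 \right)} + 49984} = \frac{\left(88 - 69\right) \left(-92\right) - 36613}{20 \left(-148\right) + 49984} = \frac{\left(88 - 69\right) \left(-92\right) - 36613}{-2960 + 49984} = \frac{19 \left(-92\right) - 36613}{47024} = \left(-1748 - 36613\right) \frac{1}{47024} = \left(-38361\right) \frac{1}{47024} = - \frac{38361}{47024}$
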